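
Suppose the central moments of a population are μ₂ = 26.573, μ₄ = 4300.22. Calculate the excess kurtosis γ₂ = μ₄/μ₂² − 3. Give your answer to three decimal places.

μ₂² = 26.573² = 706.12433
μ₄/μ₂² = 4300.22 / 706.12433 = 6.08989
γ₂ = 6.08989 − 3 ≈ 3.090

3.090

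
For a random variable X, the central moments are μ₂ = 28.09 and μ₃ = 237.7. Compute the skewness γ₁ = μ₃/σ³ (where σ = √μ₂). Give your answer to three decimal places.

σ = √μ₂ = √28.09 = 5.30000
σ³ = μ₂^(3/2) = 148.87700
γ₁ = μ₃/σ³ = 237.7 / 148.87700 ≈ 1.597

1.597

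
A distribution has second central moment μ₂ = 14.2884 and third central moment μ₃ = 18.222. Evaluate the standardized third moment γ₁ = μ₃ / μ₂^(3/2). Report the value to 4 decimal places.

0.3374

σ = √μ₂ = √14.2884 = 3.78000
σ³ = μ₂^(3/2) = 54.01015
γ₁ = μ₃/σ³ = 18.222 / 54.01015 ≈ 0.3374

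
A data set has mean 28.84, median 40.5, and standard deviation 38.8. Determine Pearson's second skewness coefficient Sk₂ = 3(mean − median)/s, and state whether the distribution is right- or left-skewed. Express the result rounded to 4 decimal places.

-0.9015, left-skewed

Sk₂ = 3(28.84 − 40.5) / 38.8 = 3 × -11.6600 / 38.8
    = -34.9800 / 38.8 ≈ -0.9015
Sk₂ < 0 ⇒ mean < median ⇒ left-skewed (negative skew).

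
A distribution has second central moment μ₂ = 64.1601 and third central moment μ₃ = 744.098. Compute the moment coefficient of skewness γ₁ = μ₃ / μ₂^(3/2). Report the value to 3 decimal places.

σ = √μ₂ = √64.1601 = 8.01000
σ³ = μ₂^(3/2) = 513.92240
γ₁ = μ₃/σ³ = 744.098 / 513.92240 ≈ 1.448

1.448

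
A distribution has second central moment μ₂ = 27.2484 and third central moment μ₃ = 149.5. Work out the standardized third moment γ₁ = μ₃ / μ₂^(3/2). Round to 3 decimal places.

σ = √μ₂ = √27.2484 = 5.22000
σ³ = μ₂^(3/2) = 142.23665
γ₁ = μ₃/σ³ = 149.5 / 142.23665 ≈ 1.051

1.051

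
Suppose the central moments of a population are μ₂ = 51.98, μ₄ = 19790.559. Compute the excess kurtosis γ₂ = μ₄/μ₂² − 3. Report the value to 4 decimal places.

4.3246

μ₂² = 51.98² = 2701.92040
μ₄/μ₂² = 19790.559 / 2701.92040 = 7.32463
γ₂ = 7.32463 − 3 ≈ 4.3246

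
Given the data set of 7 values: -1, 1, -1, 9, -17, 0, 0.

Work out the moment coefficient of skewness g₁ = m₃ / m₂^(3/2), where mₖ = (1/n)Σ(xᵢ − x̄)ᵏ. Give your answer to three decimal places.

x̄ = (-1 + 1 - 1 + 9 - 17 + 0 + 0) / 7 = -1.2857
deviations (xᵢ − x̄): 0.2857, 2.2857, 0.2857, 10.2857, -15.7143, 1.2857, 1.2857
Σ(xᵢ − x̄)² = 361.4286 ⇒ m₂ = 361.4286/7 = 51.63265
Σ(xᵢ − x̄)³ = -2776.0408 ⇒ m₃ = -2776.0408/7 = -396.57726
m₂^(3/2) = 51.63265^(1.5) = 371.01089
g₁ = m₃ / m₂^(3/2) = -396.57726 / 371.01089 ≈ -1.069

-1.069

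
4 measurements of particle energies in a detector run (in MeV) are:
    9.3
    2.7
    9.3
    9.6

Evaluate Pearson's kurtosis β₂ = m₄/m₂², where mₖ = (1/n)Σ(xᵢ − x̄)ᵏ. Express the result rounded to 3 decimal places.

2.329

x̄ = 7.7250
Σ(xᵢ − x̄)² = 33.7275 ⇒ m₂ = 8.43188
Σ(xᵢ − x̄)⁴ = 662.2607 ⇒ m₄ = 165.56517
m₂² = 71.09652
β₂ = m₄/m₂² = 165.56517 / 71.09652 ≈ 2.329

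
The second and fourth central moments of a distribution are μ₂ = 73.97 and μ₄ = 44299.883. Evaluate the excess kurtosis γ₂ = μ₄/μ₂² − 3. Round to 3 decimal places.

μ₂² = 73.97² = 5471.56090
μ₄/μ₂² = 44299.883 / 5471.56090 = 8.09639
γ₂ = 8.09639 − 3 ≈ 5.096

5.096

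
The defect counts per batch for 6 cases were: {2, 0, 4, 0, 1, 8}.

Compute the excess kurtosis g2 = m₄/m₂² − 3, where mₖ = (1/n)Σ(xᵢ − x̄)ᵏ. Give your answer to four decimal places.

x̄ = 2.5000
Σ(xᵢ − x̄)² = 47.5000 ⇒ m₂ = 7.91667
Σ(xᵢ − x̄)⁴ = 1003.3750 ⇒ m₄ = 167.22917
m₂² = 62.67361
g2 = m₄/m₂² − 3 = 2.66825 − 3 ≈ -0.3317

-0.3317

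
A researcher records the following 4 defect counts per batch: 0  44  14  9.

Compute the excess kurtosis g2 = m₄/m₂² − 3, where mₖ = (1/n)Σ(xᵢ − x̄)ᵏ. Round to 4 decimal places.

-0.8692

x̄ = 16.7500
Σ(xᵢ − x̄)² = 1090.7500 ⇒ m₂ = 272.68750
Σ(xᵢ − x̄)⁴ = 633779.0781 ⇒ m₄ = 158444.76953
m₂² = 74358.47266
g2 = m₄/m₂² − 3 = 2.13082 − 3 ≈ -0.8692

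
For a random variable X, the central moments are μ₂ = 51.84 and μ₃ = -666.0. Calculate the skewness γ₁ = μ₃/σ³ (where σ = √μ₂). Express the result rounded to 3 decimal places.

σ = √μ₂ = √51.84 = 7.20000
σ³ = μ₂^(3/2) = 373.24800
γ₁ = μ₃/σ³ = -666.0 / 373.24800 ≈ -1.784

-1.784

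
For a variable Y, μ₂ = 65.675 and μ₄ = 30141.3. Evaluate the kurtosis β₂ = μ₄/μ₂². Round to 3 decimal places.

μ₂² = 65.675² = 4313.20562
μ₄/μ₂² = 30141.3 / 4313.20562 = 6.98814
β₂ ≈ 6.988

6.988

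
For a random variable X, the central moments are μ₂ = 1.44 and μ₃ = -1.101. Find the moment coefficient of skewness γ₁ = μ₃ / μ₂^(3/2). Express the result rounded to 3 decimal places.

-0.637

σ = √μ₂ = √1.44 = 1.20000
σ³ = μ₂^(3/2) = 1.72800
γ₁ = μ₃/σ³ = -1.101 / 1.72800 ≈ -0.637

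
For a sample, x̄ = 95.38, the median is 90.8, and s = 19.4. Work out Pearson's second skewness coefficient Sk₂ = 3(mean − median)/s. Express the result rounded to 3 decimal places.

Sk₂ = 3(95.38 − 90.8) / 19.4 = 3 × 4.5800 / 19.4
    = 13.7400 / 19.4 ≈ 0.708

0.708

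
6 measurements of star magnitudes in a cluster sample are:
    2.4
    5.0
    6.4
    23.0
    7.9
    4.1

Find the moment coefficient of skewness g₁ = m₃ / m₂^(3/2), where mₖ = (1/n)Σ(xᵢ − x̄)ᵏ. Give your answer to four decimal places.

x̄ = (2.4 + 5.0 + 6.4 + 23.0 + 7.9 + 4.1) / 6 = 8.1333
deviations (xᵢ − x̄): -5.7333, -3.1333, -1.7333, 14.8667, -0.2333, -4.0333
Σ(xᵢ − x̄)² = 283.0333 ⇒ m₂ = 283.0333/6 = 47.17222
Σ(xᵢ − x̄)³ = 2995.7404 ⇒ m₃ = 2995.7404/6 = 499.29007
m₂^(3/2) = 47.17222^(1.5) = 323.98843
g₁ = m₃ / m₂^(3/2) = 499.29007 / 323.98843 ≈ 1.5411

1.5411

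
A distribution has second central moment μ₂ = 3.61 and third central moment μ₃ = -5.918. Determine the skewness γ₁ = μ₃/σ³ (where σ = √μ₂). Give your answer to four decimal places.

-0.8628

σ = √μ₂ = √3.61 = 1.90000
σ³ = μ₂^(3/2) = 6.85900
γ₁ = μ₃/σ³ = -5.918 / 6.85900 ≈ -0.8628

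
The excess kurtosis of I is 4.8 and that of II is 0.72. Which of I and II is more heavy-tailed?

Higher excess kurtosis ⇒ heavier tails relative to the normal distribution.
4.8 vs 0.72: the larger is 4.8, so I has heavier tails.

I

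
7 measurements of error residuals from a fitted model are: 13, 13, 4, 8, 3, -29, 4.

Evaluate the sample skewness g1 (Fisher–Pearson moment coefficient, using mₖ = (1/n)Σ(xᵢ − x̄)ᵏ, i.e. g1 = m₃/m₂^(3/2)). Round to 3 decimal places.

-1.679

x̄ = (13 + 13 + 4 + 8 + 3 - 29 + 4) / 7 = 2.2857
deviations (xᵢ − x̄): 10.7143, 10.7143, 1.7143, 5.7143, 0.7143, -31.2857, 1.7143
Σ(xᵢ − x̄)² = 1247.4286 ⇒ m₂ = 1247.4286/7 = 178.20408
Σ(xᵢ − x̄)³ = -27965.3878 ⇒ m₃ = -27965.3878/7 = -3995.05539
m₂^(3/2) = 178.20408^(1.5) = 2378.90156
g1 = m₃ / m₂^(3/2) = -3995.05539 / 2378.90156 ≈ -1.679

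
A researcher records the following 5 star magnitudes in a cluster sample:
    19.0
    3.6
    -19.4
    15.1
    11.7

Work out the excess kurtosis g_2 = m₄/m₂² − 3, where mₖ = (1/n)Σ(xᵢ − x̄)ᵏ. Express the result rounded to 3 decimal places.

x̄ = 6.0000
Σ(xᵢ − x̄)² = 935.2200 ⇒ m₂ = 187.04400
Σ(xᵢ − x̄)⁴ = 452738.6994 ⇒ m₄ = 90547.73988
m₂² = 34985.45794
g_2 = m₄/m₂² − 3 = 2.58815 − 3 ≈ -0.412

-0.412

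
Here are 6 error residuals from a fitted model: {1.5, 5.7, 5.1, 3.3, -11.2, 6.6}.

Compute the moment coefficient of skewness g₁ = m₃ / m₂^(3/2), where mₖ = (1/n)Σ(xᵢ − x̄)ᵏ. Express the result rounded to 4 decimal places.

-1.5039

x̄ = (1.5 + 5.7 + 5.1 + 3.3 - 11.2 + 6.6) / 6 = 1.8333
deviations (xᵢ − x̄): -0.3333, 3.8667, 3.2667, 1.4667, -13.0333, 4.7667
Σ(xᵢ − x̄)² = 220.4733 ⇒ m₂ = 220.4733/6 = 36.74556
Σ(xᵢ − x̄)³ = -2009.8516 ⇒ m₃ = -2009.8516/6 = -334.97526
m₂^(3/2) = 36.74556^(1.5) = 222.74462
g₁ = m₃ / m₂^(3/2) = -334.97526 / 222.74462 ≈ -1.5039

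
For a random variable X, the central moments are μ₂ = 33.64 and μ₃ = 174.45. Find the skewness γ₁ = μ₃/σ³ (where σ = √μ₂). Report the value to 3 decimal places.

σ = √μ₂ = √33.64 = 5.80000
σ³ = μ₂^(3/2) = 195.11200
γ₁ = μ₃/σ³ = 174.45 / 195.11200 ≈ 0.894

0.894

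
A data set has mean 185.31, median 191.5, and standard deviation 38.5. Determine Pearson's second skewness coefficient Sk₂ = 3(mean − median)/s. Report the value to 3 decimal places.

-0.482

Sk₂ = 3(185.31 − 191.5) / 38.5 = 3 × -6.1900 / 38.5
    = -18.5700 / 38.5 ≈ -0.482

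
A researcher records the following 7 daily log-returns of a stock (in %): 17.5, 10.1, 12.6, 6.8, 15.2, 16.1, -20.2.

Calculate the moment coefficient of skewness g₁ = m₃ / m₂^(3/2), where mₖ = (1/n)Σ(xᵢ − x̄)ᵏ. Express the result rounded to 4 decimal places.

-1.7213

x̄ = (17.5 + 10.1 + 12.6 + 6.8 + 15.2 + 16.1 - 20.2) / 7 = 8.3000
deviations (xᵢ − x̄): 9.2000, 1.8000, 4.3000, -1.5000, 6.9000, 7.8000, -28.5000
Σ(xᵢ − x̄)² = 1029.3200 ⇒ m₂ = 1029.3200/7 = 147.04571
Σ(xᵢ − x̄)³ = -21485.4120 ⇒ m₃ = -21485.4120/7 = -3069.34457
m₂^(3/2) = 147.04571^(1.5) = 1783.11173
g₁ = m₃ / m₂^(3/2) = -3069.34457 / 1783.11173 ≈ -1.7213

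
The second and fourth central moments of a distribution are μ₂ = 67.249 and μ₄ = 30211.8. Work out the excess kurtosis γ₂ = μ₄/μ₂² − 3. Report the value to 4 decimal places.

3.6804

μ₂² = 67.249² = 4522.42800
μ₄/μ₂² = 30211.8 / 4522.42800 = 6.68044
γ₂ = 6.68044 − 3 ≈ 3.6804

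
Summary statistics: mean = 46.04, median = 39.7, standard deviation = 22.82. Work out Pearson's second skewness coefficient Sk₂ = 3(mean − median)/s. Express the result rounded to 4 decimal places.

0.8335

Sk₂ = 3(46.04 − 39.7) / 22.82 = 3 × 6.3400 / 22.82
    = 19.0200 / 22.82 ≈ 0.8335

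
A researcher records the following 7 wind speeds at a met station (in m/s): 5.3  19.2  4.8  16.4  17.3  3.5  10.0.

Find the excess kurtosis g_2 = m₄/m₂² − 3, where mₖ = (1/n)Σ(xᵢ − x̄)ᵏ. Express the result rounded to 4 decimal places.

-1.7282

x̄ = 10.9286
Σ(xᵢ − x̄)² = 264.2343 ⇒ m₂ = 37.74776
Σ(xᵢ − x̄)⁴ = 12685.3429 ⇒ m₄ = 1812.19184
m₂² = 1424.89302
g_2 = m₄/m₂² − 3 = 1.27181 − 3 ≈ -1.7282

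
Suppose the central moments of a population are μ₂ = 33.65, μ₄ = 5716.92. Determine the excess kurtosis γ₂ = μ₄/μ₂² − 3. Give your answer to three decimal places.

2.049

μ₂² = 33.65² = 1132.32250
μ₄/μ₂² = 5716.92 / 1132.32250 = 5.04884
γ₂ = 5.04884 − 3 ≈ 2.049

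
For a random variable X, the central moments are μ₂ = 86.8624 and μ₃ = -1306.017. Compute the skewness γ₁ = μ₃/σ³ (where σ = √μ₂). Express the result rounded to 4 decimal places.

σ = √μ₂ = √86.8624 = 9.32000
σ³ = μ₂^(3/2) = 809.55757
γ₁ = μ₃/σ³ = -1306.017 / 809.55757 ≈ -1.6132

-1.6132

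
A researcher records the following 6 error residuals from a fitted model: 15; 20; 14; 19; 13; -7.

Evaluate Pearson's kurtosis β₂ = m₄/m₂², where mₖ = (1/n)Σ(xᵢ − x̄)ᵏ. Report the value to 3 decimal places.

x̄ = 12.3333
Σ(xᵢ − x̄)² = 487.3333 ⇒ m₂ = 81.22222
Σ(xᵢ − x̄)⁴ = 145198.4444 ⇒ m₄ = 24199.74074
m₂² = 6597.04938
β₂ = m₄/m₂² = 24199.74074 / 6597.04938 ≈ 3.668

3.668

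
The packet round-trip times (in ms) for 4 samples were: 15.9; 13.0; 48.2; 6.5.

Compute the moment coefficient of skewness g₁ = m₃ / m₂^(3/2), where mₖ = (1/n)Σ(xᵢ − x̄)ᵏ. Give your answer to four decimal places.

0.9983

x̄ = (15.9 + 13.0 + 48.2 + 6.5) / 4 = 20.9000
deviations (xᵢ − x̄): -5.0000, -7.9000, 27.3000, -14.4000
Σ(xᵢ − x̄)² = 1040.0600 ⇒ m₂ = 1040.0600/4 = 260.01500
Σ(xᵢ − x̄)³ = 16742.3940 ⇒ m₃ = 16742.3940/4 = 4185.59850
m₂^(3/2) = 260.01500^(1.5) = 4192.73684
g₁ = m₃ / m₂^(3/2) = 4185.59850 / 4192.73684 ≈ 0.9983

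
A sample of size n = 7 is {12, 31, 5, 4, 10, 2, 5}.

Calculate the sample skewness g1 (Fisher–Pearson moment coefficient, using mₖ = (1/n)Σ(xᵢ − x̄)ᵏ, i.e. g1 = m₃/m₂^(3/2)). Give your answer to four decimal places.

x̄ = (12 + 31 + 5 + 4 + 10 + 2 + 5) / 7 = 9.8571
deviations (xᵢ − x̄): 2.1429, 21.1429, -4.8571, -5.8571, 0.1429, -7.8571, -4.8571
Σ(xᵢ − x̄)² = 594.8571 ⇒ m₂ = 594.8571/7 = 84.97959
Σ(xᵢ − x̄)³ = 8545.9592 ⇒ m₃ = 8545.9592/7 = 1220.85131
m₂^(3/2) = 84.97959^(1.5) = 783.37906
g1 = m₃ / m₂^(3/2) = 1220.85131 / 783.37906 ≈ 1.5584

1.5584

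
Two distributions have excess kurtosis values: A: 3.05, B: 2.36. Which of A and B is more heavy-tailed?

Higher excess kurtosis ⇒ heavier tails relative to the normal distribution.
3.05 vs 2.36: the larger is 3.05, so A has heavier tails.

A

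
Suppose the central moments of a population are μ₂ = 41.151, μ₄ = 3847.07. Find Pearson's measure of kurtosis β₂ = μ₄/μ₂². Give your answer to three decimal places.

2.272

μ₂² = 41.151² = 1693.40480
μ₄/μ₂² = 3847.07 / 1693.40480 = 2.27180
β₂ ≈ 2.272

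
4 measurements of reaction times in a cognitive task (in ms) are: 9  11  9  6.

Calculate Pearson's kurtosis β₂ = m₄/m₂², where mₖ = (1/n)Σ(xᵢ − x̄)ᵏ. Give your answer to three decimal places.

x̄ = 8.7500
Σ(xᵢ − x̄)² = 12.7500 ⇒ m₂ = 3.18750
Σ(xᵢ − x̄)⁴ = 82.8281 ⇒ m₄ = 20.70703
m₂² = 10.16016
β₂ = m₄/m₂² = 20.70703 / 10.16016 ≈ 2.038

2.038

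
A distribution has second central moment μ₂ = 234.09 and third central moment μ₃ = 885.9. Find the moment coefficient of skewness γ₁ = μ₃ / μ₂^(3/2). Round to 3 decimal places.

σ = √μ₂ = √234.09 = 15.30000
σ³ = μ₂^(3/2) = 3581.57700
γ₁ = μ₃/σ³ = 885.9 / 3581.57700 ≈ 0.247

0.247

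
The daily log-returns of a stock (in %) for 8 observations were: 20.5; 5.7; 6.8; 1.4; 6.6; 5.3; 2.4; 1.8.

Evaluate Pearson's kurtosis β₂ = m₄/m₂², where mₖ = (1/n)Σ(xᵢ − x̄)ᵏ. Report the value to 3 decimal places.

x̄ = 6.3125
Σ(xᵢ − x̄)² = 262.8087 ⇒ m₂ = 32.85109
Σ(xᵢ − x̄)⁴ = 41748.3163 ⇒ m₄ = 5218.53954
m₂² = 1079.19436
β₂ = m₄/m₂² = 5218.53954 / 1079.19436 ≈ 4.836

4.836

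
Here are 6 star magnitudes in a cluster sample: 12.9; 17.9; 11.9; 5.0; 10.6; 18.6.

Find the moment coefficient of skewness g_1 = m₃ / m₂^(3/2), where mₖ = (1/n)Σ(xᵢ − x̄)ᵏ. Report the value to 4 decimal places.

x̄ = (12.9 + 17.9 + 11.9 + 5.0 + 10.6 + 18.6) / 6 = 12.8167
deviations (xᵢ − x̄): 0.0833, 5.0833, -0.9167, -7.8167, -2.2167, 5.7833
Σ(xᵢ − x̄)² = 126.1483 ⇒ m₂ = 126.1483/6 = 21.02472
Σ(xᵢ − x̄)³ = -164.4724 ⇒ m₃ = -164.4724/6 = -27.41207
m₂^(3/2) = 21.02472^(1.5) = 96.40408
g_1 = m₃ / m₂^(3/2) = -27.41207 / 96.40408 ≈ -0.2843

-0.2843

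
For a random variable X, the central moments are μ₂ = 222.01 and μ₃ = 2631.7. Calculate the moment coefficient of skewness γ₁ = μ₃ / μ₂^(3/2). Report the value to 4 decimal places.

0.7956

σ = √μ₂ = √222.01 = 14.90000
σ³ = μ₂^(3/2) = 3307.94900
γ₁ = μ₃/σ³ = 2631.7 / 3307.94900 ≈ 0.7956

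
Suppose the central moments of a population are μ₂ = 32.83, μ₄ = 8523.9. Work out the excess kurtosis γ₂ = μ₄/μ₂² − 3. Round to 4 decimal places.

4.9085

μ₂² = 32.83² = 1077.80890
μ₄/μ₂² = 8523.9 / 1077.80890 = 7.90854
γ₂ = 7.90854 − 3 ≈ 4.9085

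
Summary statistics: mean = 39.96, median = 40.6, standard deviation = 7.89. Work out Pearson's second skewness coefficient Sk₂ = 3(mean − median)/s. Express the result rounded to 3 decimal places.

Sk₂ = 3(39.96 − 40.6) / 7.89 = 3 × -0.6400 / 7.89
    = -1.9200 / 7.89 ≈ -0.243

-0.243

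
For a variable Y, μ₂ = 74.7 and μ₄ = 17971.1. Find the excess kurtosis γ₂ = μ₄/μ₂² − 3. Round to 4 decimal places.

μ₂² = 74.7² = 5580.09000
μ₄/μ₂² = 17971.1 / 5580.09000 = 3.22058
γ₂ = 3.22058 − 3 ≈ 0.2206

0.2206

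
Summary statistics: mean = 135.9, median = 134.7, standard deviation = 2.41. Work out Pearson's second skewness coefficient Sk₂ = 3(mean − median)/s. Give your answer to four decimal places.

Sk₂ = 3(135.9 − 134.7) / 2.41 = 3 × 1.2000 / 2.41
    = 3.6000 / 2.41 ≈ 1.4938

1.4938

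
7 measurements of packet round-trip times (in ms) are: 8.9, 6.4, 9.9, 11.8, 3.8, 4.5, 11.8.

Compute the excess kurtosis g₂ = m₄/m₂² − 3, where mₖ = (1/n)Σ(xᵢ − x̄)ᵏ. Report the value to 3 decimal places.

x̄ = 8.1571
Σ(xᵢ − x̄)² = 65.5771 ⇒ m₂ = 9.36816
Σ(xᵢ − x̄)⁴ = 910.5727 ⇒ m₄ = 130.08182
m₂² = 87.76248
g₂ = m₄/m₂² − 3 = 1.48220 − 3 ≈ -1.518

-1.518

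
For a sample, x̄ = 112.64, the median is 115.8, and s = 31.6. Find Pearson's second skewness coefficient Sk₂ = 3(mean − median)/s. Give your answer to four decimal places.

Sk₂ = 3(112.64 − 115.8) / 31.6 = 3 × -3.1600 / 31.6
    = -9.4800 / 31.6 ≈ -0.3000

-0.3000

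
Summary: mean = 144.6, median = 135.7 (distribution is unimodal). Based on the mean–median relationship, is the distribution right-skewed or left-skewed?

right-skewed

mean − median = 144.6 − 135.7 = 8.9
mean > median ⇒ the longer tail is on the right ⇒ right-skewed (positively skewed).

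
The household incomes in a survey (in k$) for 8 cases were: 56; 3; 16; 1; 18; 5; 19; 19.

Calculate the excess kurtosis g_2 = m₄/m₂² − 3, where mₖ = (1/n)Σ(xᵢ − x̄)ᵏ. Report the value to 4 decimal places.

1.2674

x̄ = 17.1250
Σ(xᵢ − x̄)² = 2126.8750 ⇒ m₂ = 265.85938
Σ(xᵢ − x̄)⁴ = 2412978.9004 ⇒ m₄ = 301622.36255
m₂² = 70681.20728
g_2 = m₄/m₂² − 3 = 4.26736 − 3 ≈ 1.2674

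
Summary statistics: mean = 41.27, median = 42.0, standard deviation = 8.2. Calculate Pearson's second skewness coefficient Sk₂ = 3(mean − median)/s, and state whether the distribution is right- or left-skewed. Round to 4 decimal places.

-0.2671, left-skewed

Sk₂ = 3(41.27 − 42.0) / 8.2 = 3 × -0.7300 / 8.2
    = -2.1900 / 8.2 ≈ -0.2671
Sk₂ < 0 ⇒ mean < median ⇒ left-skewed (negative skew).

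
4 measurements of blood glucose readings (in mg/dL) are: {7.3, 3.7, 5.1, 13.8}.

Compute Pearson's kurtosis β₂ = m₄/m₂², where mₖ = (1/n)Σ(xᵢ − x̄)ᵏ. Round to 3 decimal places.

x̄ = 7.4750
Σ(xᵢ − x̄)² = 59.9275 ⇒ m₂ = 14.98188
Σ(xᵢ − x̄)⁴ = 1835.3479 ⇒ m₄ = 458.83698
m₂² = 224.45658
β₂ = m₄/m₂² = 458.83698 / 224.45658 ≈ 2.044

2.044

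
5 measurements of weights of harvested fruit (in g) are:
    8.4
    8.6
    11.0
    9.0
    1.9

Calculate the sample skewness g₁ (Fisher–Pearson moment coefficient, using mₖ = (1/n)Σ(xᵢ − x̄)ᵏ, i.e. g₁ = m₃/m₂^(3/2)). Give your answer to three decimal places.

-1.143

x̄ = (8.4 + 8.6 + 11.0 + 9.0 + 1.9) / 5 = 7.7800
deviations (xᵢ − x̄): 0.6200, 0.8200, 3.2200, 1.2200, -5.8800
Σ(xᵢ − x̄)² = 47.4880 ⇒ m₂ = 47.4880/5 = 9.49760
Σ(xᵢ − x̄)³ = -167.3057 ⇒ m₃ = -167.3057/5 = -33.46114
m₂^(3/2) = 9.49760^(1.5) = 29.26987
g₁ = m₃ / m₂^(3/2) = -33.46114 / 29.26987 ≈ -1.143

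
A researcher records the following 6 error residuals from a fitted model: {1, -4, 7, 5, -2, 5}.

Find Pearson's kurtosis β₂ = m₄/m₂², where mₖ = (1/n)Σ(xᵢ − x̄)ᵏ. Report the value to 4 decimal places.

x̄ = 2.0000
Σ(xᵢ − x̄)² = 96.0000 ⇒ m₂ = 16.00000
Σ(xᵢ − x̄)⁴ = 2340.0000 ⇒ m₄ = 390.00000
m₂² = 256.00000
β₂ = m₄/m₂² = 390.00000 / 256.00000 ≈ 1.5234

1.5234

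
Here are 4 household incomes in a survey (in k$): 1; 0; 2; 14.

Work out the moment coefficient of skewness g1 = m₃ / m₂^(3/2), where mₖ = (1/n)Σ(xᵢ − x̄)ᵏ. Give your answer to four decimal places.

1.1012

x̄ = (1 + 0 + 2 + 14) / 4 = 4.2500
deviations (xᵢ − x̄): -3.2500, -4.2500, -2.2500, 9.7500
Σ(xᵢ − x̄)² = 128.7500 ⇒ m₂ = 128.7500/4 = 32.18750
Σ(xᵢ − x̄)³ = 804.3750 ⇒ m₃ = 804.3750/4 = 201.09375
m₂^(3/2) = 32.18750^(1.5) = 182.61265
g1 = m₃ / m₂^(3/2) = 201.09375 / 182.61265 ≈ 1.1012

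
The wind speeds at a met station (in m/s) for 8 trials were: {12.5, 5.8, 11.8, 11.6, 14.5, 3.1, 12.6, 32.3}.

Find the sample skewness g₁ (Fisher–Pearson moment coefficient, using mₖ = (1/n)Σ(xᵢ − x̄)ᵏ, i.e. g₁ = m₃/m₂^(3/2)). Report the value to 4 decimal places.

1.3517

x̄ = (12.5 + 5.8 + 11.8 + 11.6 + 14.5 + 3.1 + 12.6 + 32.3) / 8 = 13.0250
deviations (xᵢ − x̄): -0.5250, -7.2250, -1.2250, -1.4250, 1.4750, -9.9250, -0.4250, 19.2750
Σ(xᵢ − x̄)² = 528.3950 ⇒ m₂ = 528.3950/8 = 66.04938
Σ(xᵢ − x̄)³ = 5804.5942 ⇒ m₃ = 5804.5942/8 = 725.57428
m₂^(3/2) = 66.04938^(1.5) = 536.78833
g₁ = m₃ / m₂^(3/2) = 725.57428 / 536.78833 ≈ 1.3517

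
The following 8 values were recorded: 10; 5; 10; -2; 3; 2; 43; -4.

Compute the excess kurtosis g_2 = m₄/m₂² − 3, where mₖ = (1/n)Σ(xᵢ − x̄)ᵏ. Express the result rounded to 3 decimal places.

1.938

x̄ = 8.3750
Σ(xᵢ − x̄)² = 1545.8750 ⇒ m₂ = 193.23438
Σ(xᵢ − x̄)⁴ = 1475007.3066 ⇒ m₄ = 184375.91333
m₂² = 37339.52368
g_2 = m₄/m₂² − 3 = 4.93782 − 3 ≈ 1.938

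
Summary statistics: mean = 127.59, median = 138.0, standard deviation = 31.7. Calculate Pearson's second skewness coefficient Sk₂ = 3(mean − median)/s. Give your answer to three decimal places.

-0.985

Sk₂ = 3(127.59 − 138.0) / 31.7 = 3 × -10.4100 / 31.7
    = -31.2300 / 31.7 ≈ -0.985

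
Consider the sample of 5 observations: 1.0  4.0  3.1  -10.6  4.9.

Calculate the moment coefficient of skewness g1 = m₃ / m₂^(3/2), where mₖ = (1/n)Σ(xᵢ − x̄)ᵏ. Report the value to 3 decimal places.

-1.317

x̄ = (1.0 + 4.0 + 3.1 - 10.6 + 4.9) / 5 = 0.4800
deviations (xᵢ − x̄): 0.5200, 3.5200, 2.6200, -11.0800, 4.4200
Σ(xᵢ − x̄)² = 161.8280 ⇒ m₂ = 161.8280/5 = 32.36560
Σ(xᵢ − x̄)³ = -1212.1613 ⇒ m₃ = -1212.1613/5 = -242.43226
m₂^(3/2) = 32.36560^(1.5) = 184.13040
g1 = m₃ / m₂^(3/2) = -242.43226 / 184.13040 ≈ -1.317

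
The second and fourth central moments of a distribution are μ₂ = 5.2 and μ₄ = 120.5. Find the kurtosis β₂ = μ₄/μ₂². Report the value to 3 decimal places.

4.456

μ₂² = 5.2² = 27.04000
μ₄/μ₂² = 120.5 / 27.04000 = 4.45636
β₂ ≈ 4.456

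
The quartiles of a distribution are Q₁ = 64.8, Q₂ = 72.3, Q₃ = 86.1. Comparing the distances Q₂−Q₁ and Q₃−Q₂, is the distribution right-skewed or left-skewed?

Q₂ − Q₁ = 7.5;  Q₃ − Q₂ = 13.8
Q₃ − Q₂ > Q₂ − Q₁ ⇒ the upper half is more spread out ⇒ right-skewed.

right-skewed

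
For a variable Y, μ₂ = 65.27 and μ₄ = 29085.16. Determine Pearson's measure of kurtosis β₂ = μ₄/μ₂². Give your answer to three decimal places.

6.827

μ₂² = 65.27² = 4260.17290
μ₄/μ₂² = 29085.16 / 4260.17290 = 6.82723
β₂ ≈ 6.827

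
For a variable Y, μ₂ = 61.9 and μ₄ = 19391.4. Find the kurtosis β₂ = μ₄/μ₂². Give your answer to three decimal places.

5.061

μ₂² = 61.9² = 3831.61000
μ₄/μ₂² = 19391.4 / 3831.61000 = 5.06090
β₂ ≈ 5.061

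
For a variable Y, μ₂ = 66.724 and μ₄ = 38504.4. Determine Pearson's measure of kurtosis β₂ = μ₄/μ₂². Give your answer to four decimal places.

μ₂² = 66.724² = 4452.09218
μ₄/μ₂² = 38504.4 / 4452.09218 = 8.64861
β₂ ≈ 8.6486

8.6486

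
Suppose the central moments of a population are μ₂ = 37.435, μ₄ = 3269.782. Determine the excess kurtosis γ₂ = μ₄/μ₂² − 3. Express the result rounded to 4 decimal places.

-0.6667

μ₂² = 37.435² = 1401.37923
μ₄/μ₂² = 3269.782 / 1401.37923 = 2.33326
γ₂ = 2.33326 − 3 ≈ -0.6667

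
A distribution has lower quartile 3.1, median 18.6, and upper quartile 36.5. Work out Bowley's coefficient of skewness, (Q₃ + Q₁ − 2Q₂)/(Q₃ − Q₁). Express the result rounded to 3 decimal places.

0.072

numerator: Q₃ + Q₁ − 2Q₂ = 36.5 + 3.1 − 2×18.6 = 2.4000
denominator: Q₃ − Q₁ = 36.5 − 3.1 = 33.4000
Bowley skewness = 2.4000 / 33.4000 ≈ 0.072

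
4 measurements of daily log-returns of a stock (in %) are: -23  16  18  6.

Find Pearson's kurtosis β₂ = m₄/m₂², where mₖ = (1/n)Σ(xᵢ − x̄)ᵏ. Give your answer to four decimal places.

2.1071

x̄ = 4.2500
Σ(xᵢ − x̄)² = 1072.7500 ⇒ m₂ = 268.18750
Σ(xᵢ − x̄)⁴ = 606214.3281 ⇒ m₄ = 151553.58203
m₂² = 71924.53516
β₂ = m₄/m₂² = 151553.58203 / 71924.53516 ≈ 2.1071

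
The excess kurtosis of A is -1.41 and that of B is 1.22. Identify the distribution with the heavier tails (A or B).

B

Higher excess kurtosis ⇒ heavier tails relative to the normal distribution.
-1.41 vs 1.22: the larger is 1.22, so B has heavier tails. (B is leptokurtic — heavier-than-normal tails; the other is platykurtic.)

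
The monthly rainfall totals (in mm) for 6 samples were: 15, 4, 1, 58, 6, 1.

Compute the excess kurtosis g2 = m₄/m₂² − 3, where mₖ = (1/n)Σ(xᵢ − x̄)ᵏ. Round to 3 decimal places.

0.800

x̄ = 14.1667
Σ(xᵢ − x̄)² = 2438.8333 ⇒ m₂ = 406.47222
Σ(xᵢ − x̄)⁴ = 3766868.8194 ⇒ m₄ = 627811.46991
m₂² = 165219.66744
g2 = m₄/m₂² − 3 = 3.79986 − 3 ≈ 0.800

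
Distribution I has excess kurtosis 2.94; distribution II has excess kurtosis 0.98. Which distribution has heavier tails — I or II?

Higher excess kurtosis ⇒ heavier tails relative to the normal distribution.
2.94 vs 0.98: the larger is 2.94, so I has heavier tails.

I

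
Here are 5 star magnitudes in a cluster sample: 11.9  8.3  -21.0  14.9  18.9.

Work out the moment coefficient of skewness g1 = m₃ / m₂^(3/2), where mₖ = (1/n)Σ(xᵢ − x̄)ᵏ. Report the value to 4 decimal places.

-1.2789

x̄ = (11.9 + 8.3 - 21.0 + 14.9 + 18.9) / 5 = 6.6000
deviations (xᵢ − x̄): 5.3000, 1.7000, -27.6000, 8.3000, 12.3000
Σ(xᵢ − x̄)² = 1012.9200 ⇒ m₂ = 1012.9200/5 = 202.58400
Σ(xᵢ − x̄)³ = -18438.1320 ⇒ m₃ = -18438.1320/5 = -3687.62640
m₂^(3/2) = 202.58400^(1.5) = 2883.41872
g1 = m₃ / m₂^(3/2) = -3687.62640 / 2883.41872 ≈ -1.2789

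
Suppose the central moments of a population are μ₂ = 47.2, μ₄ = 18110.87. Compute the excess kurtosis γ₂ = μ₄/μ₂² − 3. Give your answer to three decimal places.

5.129

μ₂² = 47.2² = 2227.84000
μ₄/μ₂² = 18110.87 / 2227.84000 = 8.12934
γ₂ = 8.12934 − 3 ≈ 5.129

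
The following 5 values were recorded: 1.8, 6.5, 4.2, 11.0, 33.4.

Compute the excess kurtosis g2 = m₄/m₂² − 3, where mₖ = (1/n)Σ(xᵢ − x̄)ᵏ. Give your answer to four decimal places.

-0.0992

x̄ = 11.3800
Σ(xᵢ − x̄)² = 652.1680 ⇒ m₂ = 130.43360
Σ(xᵢ − x̄)⁴ = 246756.7063 ⇒ m₄ = 49351.34127
m₂² = 17012.92401
g2 = m₄/m₂² − 3 = 2.90081 − 3 ≈ -0.0992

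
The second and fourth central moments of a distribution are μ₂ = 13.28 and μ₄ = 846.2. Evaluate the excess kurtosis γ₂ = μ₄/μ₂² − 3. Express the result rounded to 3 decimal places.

μ₂² = 13.28² = 176.35840
μ₄/μ₂² = 846.2 / 176.35840 = 4.79818
γ₂ = 4.79818 − 3 ≈ 1.798

1.798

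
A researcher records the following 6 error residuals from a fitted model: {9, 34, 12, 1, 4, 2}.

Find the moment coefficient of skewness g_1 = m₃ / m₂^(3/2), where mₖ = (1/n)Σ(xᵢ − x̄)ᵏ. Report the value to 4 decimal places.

1.3541

x̄ = (9 + 34 + 12 + 1 + 4 + 2) / 6 = 10.3333
deviations (xᵢ − x̄): -1.3333, 23.6667, 1.6667, -9.3333, -6.3333, -8.3333
Σ(xᵢ − x̄)² = 761.3333 ⇒ m₂ = 761.3333/6 = 126.88889
Σ(xᵢ − x̄)³ = 11612.4444 ⇒ m₃ = 11612.4444/6 = 1935.40741
m₂^(3/2) = 126.88889^(1.5) = 1429.33949
g_1 = m₃ / m₂^(3/2) = 1935.40741 / 1429.33949 ≈ 1.3541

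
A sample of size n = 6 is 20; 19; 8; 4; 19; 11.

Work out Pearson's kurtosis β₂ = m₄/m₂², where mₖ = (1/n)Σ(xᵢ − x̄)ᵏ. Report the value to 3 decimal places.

1.448

x̄ = 13.5000
Σ(xᵢ − x̄)² = 229.5000 ⇒ m₂ = 38.25000
Σ(xᵢ − x̄)⁴ = 12714.3750 ⇒ m₄ = 2119.06250
m₂² = 1463.06250
β₂ = m₄/m₂² = 2119.06250 / 1463.06250 ≈ 1.448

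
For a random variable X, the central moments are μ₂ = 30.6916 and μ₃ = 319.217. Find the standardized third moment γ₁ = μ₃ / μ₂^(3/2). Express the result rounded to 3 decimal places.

σ = √μ₂ = √30.6916 = 5.54000
σ³ = μ₂^(3/2) = 170.03146
γ₁ = μ₃/σ³ = 319.217 / 170.03146 ≈ 1.877

1.877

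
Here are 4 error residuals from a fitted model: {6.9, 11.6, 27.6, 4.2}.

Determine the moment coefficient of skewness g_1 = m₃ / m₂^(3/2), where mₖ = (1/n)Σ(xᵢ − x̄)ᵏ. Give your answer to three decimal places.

0.878

x̄ = (6.9 + 11.6 + 27.6 + 4.2) / 4 = 12.5750
deviations (xᵢ − x̄): -5.6750, -0.9750, 15.0250, -8.3750
Σ(xᵢ − x̄)² = 329.0475 ⇒ m₂ = 329.0475/4 = 82.26188
Σ(xᵢ − x̄)³ = 2620.7816 ⇒ m₃ = 2620.7816/4 = 655.19541
m₂^(3/2) = 82.26188^(1.5) = 746.10149
g_1 = m₃ / m₂^(3/2) = 655.19541 / 746.10149 ≈ 0.878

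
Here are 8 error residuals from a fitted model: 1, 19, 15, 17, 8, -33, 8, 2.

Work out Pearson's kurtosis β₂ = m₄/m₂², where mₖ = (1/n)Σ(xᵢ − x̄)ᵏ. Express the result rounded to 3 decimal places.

x̄ = 4.6250
Σ(xᵢ − x̄)² = 1925.8750 ⇒ m₂ = 240.73438
Σ(xᵢ − x̄)⁴ = 2082256.9316 ⇒ m₄ = 260282.11646
m₂² = 57953.03931
β₂ = m₄/m₂² = 260282.11646 / 57953.03931 ≈ 4.491

4.491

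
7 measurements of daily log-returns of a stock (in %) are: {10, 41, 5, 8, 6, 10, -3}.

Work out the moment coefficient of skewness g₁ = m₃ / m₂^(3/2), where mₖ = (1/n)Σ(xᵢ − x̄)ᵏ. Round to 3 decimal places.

1.583

x̄ = (10 + 41 + 5 + 8 + 6 + 10 - 3) / 7 = 11.0000
deviations (xᵢ − x̄): -1.0000, 30.0000, -6.0000, -3.0000, -5.0000, -1.0000, -14.0000
Σ(xᵢ − x̄)² = 1168.0000 ⇒ m₂ = 1168.0000/7 = 166.85714
Σ(xᵢ − x̄)³ = 23886.0000 ⇒ m₃ = 23886.0000/7 = 3412.28571
m₂^(3/2) = 166.85714^(1.5) = 2155.34702
g₁ = m₃ / m₂^(3/2) = 3412.28571 / 2155.34702 ≈ 1.583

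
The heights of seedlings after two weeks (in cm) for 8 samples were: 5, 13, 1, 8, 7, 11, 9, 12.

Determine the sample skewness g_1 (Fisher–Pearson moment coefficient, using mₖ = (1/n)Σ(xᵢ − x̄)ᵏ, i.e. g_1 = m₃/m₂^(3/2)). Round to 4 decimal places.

-0.5832

x̄ = (5 + 13 + 1 + 8 + 7 + 11 + 9 + 12) / 8 = 8.2500
deviations (xᵢ − x̄): -3.2500, 4.7500, -7.2500, -0.2500, -1.2500, 2.7500, 0.7500, 3.7500
Σ(xᵢ − x̄)² = 109.5000 ⇒ m₂ = 109.5000/8 = 13.68750
Σ(xᵢ − x̄)³ = -236.2500 ⇒ m₃ = -236.2500/8 = -29.53125
m₂^(3/2) = 13.68750^(1.5) = 50.63913
g_1 = m₃ / m₂^(3/2) = -29.53125 / 50.63913 ≈ -0.5832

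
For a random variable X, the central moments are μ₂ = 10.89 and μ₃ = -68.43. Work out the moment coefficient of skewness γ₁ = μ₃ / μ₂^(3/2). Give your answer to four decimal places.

-1.9042

σ = √μ₂ = √10.89 = 3.30000
σ³ = μ₂^(3/2) = 35.93700
γ₁ = μ₃/σ³ = -68.43 / 35.93700 ≈ -1.9042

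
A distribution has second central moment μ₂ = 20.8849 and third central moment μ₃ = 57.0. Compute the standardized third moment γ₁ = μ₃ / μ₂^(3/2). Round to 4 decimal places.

0.5972

σ = √μ₂ = √20.8849 = 4.57000
σ³ = μ₂^(3/2) = 95.44399
γ₁ = μ₃/σ³ = 57.0 / 95.44399 ≈ 0.5972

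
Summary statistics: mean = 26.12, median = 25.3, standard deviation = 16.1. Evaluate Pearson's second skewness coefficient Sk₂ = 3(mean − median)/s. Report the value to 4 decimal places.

Sk₂ = 3(26.12 − 25.3) / 16.1 = 3 × 0.8200 / 16.1
    = 2.4600 / 16.1 ≈ 0.1528

0.1528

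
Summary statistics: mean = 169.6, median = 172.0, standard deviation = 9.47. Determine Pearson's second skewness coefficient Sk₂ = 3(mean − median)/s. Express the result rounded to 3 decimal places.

Sk₂ = 3(169.6 − 172.0) / 9.47 = 3 × -2.4000 / 9.47
    = -7.2000 / 9.47 ≈ -0.760

-0.760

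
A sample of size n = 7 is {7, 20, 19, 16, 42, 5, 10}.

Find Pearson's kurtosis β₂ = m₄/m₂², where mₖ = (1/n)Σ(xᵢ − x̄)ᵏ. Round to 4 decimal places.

3.4158

x̄ = 17.0000
Σ(xᵢ − x̄)² = 932.0000 ⇒ m₂ = 133.14286
Σ(xᵢ − x̄)⁴ = 423860.0000 ⇒ m₄ = 60551.42857
m₂² = 17727.02041
β₂ = m₄/m₂² = 60551.42857 / 17727.02041 ≈ 3.4158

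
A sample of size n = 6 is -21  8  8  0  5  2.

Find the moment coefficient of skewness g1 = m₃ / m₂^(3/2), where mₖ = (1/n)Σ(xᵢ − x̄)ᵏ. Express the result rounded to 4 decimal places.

x̄ = (-21 + 8 + 8 + 0 + 5 + 2) / 6 = 0.3333
deviations (xᵢ − x̄): -21.3333, 7.6667, 7.6667, -0.3333, 4.6667, 1.6667
Σ(xᵢ − x̄)² = 597.3333 ⇒ m₂ = 597.3333/6 = 99.55556
Σ(xᵢ − x̄)³ = -8701.5556 ⇒ m₃ = -8701.5556/6 = -1450.25926
m₂^(3/2) = 99.55556^(1.5) = 993.34075
g1 = m₃ / m₂^(3/2) = -1450.25926 / 993.34075 ≈ -1.4600

-1.4600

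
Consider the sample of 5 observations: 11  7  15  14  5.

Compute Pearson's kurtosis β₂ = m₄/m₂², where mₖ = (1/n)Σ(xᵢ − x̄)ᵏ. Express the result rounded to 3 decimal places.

x̄ = 10.4000
Σ(xᵢ − x̄)² = 75.2000 ⇒ m₂ = 15.04000
Σ(xᵢ − x̄)⁴ = 1599.7760 ⇒ m₄ = 319.95520
m₂² = 226.20160
β₂ = m₄/m₂² = 319.95520 / 226.20160 ≈ 1.414

1.414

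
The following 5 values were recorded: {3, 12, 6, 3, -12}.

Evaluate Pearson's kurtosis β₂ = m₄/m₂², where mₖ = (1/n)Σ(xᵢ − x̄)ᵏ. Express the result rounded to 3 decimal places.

x̄ = 2.4000
Σ(xᵢ − x̄)² = 313.2000 ⇒ m₂ = 62.64000
Σ(xᵢ − x̄)⁴ = 51659.8560 ⇒ m₄ = 10331.97120
m₂² = 3923.76960
β₂ = m₄/m₂² = 10331.97120 / 3923.76960 ≈ 2.633

2.633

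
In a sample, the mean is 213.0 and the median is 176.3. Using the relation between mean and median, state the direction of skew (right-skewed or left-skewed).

right-skewed

mean − median = 213.0 − 176.3 = 36.7
mean > median ⇒ the longer tail is on the right ⇒ right-skewed (positively skewed).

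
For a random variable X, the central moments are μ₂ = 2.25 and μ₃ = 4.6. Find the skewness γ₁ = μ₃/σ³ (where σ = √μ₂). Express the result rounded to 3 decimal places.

σ = √μ₂ = √2.25 = 1.50000
σ³ = μ₂^(3/2) = 3.37500
γ₁ = μ₃/σ³ = 4.6 / 3.37500 ≈ 1.363

1.363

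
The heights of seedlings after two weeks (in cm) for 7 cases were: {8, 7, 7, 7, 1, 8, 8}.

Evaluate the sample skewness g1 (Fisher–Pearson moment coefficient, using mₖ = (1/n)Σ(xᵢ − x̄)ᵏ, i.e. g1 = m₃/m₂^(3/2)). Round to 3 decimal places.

x̄ = (8 + 7 + 7 + 7 + 1 + 8 + 8) / 7 = 6.5714
deviations (xᵢ − x̄): 1.4286, 0.4286, 0.4286, 0.4286, -5.5714, 1.4286, 1.4286
Σ(xᵢ − x̄)² = 37.7143 ⇒ m₂ = 37.7143/7 = 5.38776
Σ(xᵢ − x̄)³ = -163.9592 ⇒ m₃ = -163.9592/7 = -23.42274
m₂^(3/2) = 5.38776^(1.5) = 12.50581
g1 = m₃ / m₂^(3/2) = -23.42274 / 12.50581 ≈ -1.873

-1.873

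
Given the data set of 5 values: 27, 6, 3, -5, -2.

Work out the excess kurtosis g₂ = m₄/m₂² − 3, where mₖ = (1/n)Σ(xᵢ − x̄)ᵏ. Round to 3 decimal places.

-0.278

x̄ = 5.8000
Σ(xᵢ − x̄)² = 634.8000 ⇒ m₂ = 126.96000
Σ(xᵢ − x̄)⁴ = 219364.1760 ⇒ m₄ = 43872.83520
m₂² = 16118.84160
g₂ = m₄/m₂² − 3 = 2.72184 − 3 ≈ -0.278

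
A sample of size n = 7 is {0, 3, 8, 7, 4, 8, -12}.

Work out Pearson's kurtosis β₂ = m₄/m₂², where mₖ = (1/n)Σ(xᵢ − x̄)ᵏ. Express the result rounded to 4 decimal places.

3.6822

x̄ = 2.5714
Σ(xᵢ − x̄)² = 299.7143 ⇒ m₂ = 42.81633
Σ(xᵢ − x̄)⁴ = 47252.0058 ⇒ m₄ = 6750.28655
m₂² = 1833.23782
β₂ = m₄/m₂² = 6750.28655 / 1833.23782 ≈ 3.6822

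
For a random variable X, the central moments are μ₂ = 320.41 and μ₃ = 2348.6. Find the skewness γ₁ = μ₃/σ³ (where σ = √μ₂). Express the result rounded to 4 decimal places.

σ = √μ₂ = √320.41 = 17.90000
σ³ = μ₂^(3/2) = 5735.33900
γ₁ = μ₃/σ³ = 2348.6 / 5735.33900 ≈ 0.4095

0.4095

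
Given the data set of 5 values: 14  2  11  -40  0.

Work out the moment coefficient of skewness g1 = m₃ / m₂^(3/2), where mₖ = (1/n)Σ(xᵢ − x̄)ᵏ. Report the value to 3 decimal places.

x̄ = (14 + 2 + 11 - 40 + 0) / 5 = -2.6000
deviations (xᵢ − x̄): 16.6000, 4.6000, 13.6000, -37.4000, 2.6000
Σ(xᵢ − x̄)² = 1887.2000 ⇒ m₂ = 1887.2000/5 = 377.44000
Σ(xᵢ − x̄)³ = -45108.9600 ⇒ m₃ = -45108.9600/5 = -9021.79200
m₂^(3/2) = 377.44000^(1.5) = 7332.83454
g1 = m₃ / m₂^(3/2) = -9021.79200 / 7332.83454 ≈ -1.230

-1.230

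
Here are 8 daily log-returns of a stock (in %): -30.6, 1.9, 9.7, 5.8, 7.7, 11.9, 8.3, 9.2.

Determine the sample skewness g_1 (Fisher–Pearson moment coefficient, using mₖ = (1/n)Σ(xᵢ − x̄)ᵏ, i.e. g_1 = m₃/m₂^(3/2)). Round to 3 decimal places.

-2.072

x̄ = (-30.6 + 1.9 + 9.7 + 5.8 + 7.7 + 11.9 + 8.3 + 9.2) / 8 = 2.9875
deviations (xᵢ − x̄): -33.5875, -1.0875, 6.7125, 2.8125, 4.7125, 8.9125, 5.3125, 6.2125
Σ(xᵢ − x̄)² = 1350.7287 ⇒ m₂ = 1350.7287/8 = 168.84109
Σ(xᵢ − x̄)³ = -36365.0227 ⇒ m₃ = -36365.0227/8 = -4545.62783
m₂^(3/2) = 168.84109^(1.5) = 2193.90206
g_1 = m₃ / m₂^(3/2) = -4545.62783 / 2193.90206 ≈ -2.072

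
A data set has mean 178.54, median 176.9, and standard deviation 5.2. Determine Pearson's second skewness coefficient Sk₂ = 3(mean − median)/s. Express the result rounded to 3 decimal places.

Sk₂ = 3(178.54 − 176.9) / 5.2 = 3 × 1.6400 / 5.2
    = 4.9200 / 5.2 ≈ 0.946

0.946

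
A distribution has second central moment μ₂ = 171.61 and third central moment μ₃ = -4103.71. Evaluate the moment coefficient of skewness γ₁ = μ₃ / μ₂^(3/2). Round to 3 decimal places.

σ = √μ₂ = √171.61 = 13.10000
σ³ = μ₂^(3/2) = 2248.09100
γ₁ = μ₃/σ³ = -4103.71 / 2248.09100 ≈ -1.825

-1.825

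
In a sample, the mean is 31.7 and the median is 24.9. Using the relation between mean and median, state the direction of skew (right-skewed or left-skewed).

right-skewed

mean − median = 31.7 − 24.9 = 6.8
mean > median ⇒ the longer tail is on the right ⇒ right-skewed (positively skewed).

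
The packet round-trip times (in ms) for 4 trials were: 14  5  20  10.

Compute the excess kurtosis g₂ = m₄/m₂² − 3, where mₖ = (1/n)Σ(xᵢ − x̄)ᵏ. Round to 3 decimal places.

x̄ = 12.2500
Σ(xᵢ − x̄)² = 120.7500 ⇒ m₂ = 30.18750
Σ(xᵢ − x̄)⁴ = 6405.3281 ⇒ m₄ = 1601.33203
m₂² = 911.28516
g₂ = m₄/m₂² − 3 = 1.75722 − 3 ≈ -1.243

-1.243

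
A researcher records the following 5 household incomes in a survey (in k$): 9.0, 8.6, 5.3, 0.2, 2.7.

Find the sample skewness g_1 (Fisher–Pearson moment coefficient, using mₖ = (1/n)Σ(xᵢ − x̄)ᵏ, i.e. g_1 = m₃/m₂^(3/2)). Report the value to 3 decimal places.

x̄ = (9.0 + 8.6 + 5.3 + 0.2 + 2.7) / 5 = 5.1600
deviations (xᵢ − x̄): 3.8400, 3.4400, 0.1400, -4.9600, -2.4600
Σ(xᵢ − x̄)² = 57.2520 ⇒ m₂ = 57.2520/5 = 11.45040
Σ(xᵢ − x̄)³ = -39.5774 ⇒ m₃ = -39.5774/5 = -7.91549
m₂^(3/2) = 11.45040^(1.5) = 38.74637
g_1 = m₃ / m₂^(3/2) = -7.91549 / 38.74637 ≈ -0.204

-0.204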